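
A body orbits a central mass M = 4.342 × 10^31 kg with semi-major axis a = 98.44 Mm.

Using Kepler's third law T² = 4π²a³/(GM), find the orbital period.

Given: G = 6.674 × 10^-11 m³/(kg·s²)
M = 4.342 × 10^31 kg
GM = G × M = 6.674 × 10^-11 × 4.342 × 10^31 = 2.89785 × 10^21 m³/s²
a = 98.44 Mm = 9.844 × 10^7 m
a³ = 9.53926 × 10^23 m³
T = 2π √(a³/GM) = 2π √((9.53926 × 10^23) / (2.89785 × 10^21)) = 2π × 18.1434 s
T = 113.999 s ≈ 1.9 minutes

Final answer: 1.9 minutes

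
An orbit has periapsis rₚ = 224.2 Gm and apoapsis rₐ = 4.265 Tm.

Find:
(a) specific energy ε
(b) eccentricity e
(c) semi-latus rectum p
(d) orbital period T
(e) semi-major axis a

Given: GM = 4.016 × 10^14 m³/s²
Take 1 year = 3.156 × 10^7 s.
rₚ = 224.2 Gm = 2.242 × 10^11 m
rₐ = 4.265 Tm = 4.265 × 10^12 m
GM = 4.016 × 10^14 m³/s²
a = (rₚ + rₐ)/2 = 2.2446 × 10^12 m
e = (rₐ − rₚ)/(rₐ + rₚ) = (4.0408 × 10^12) / (4.4892 × 10^12) = 0.900116
(a) 2a = 4.4892 × 10^12 m;  ε = −GM/(2a) = -89.4591 J/kg ≈ -89.46 J/kg
(b) e = 0.900116 ≈ 0.9001
(c) 1 − e² = 0.189791;  p = a(1 − e²) = 2.2446 × 10^12 × 0.189791 = 4.26006 × 10^11 m ≈ 426 Gm
(d) a³ = 1.13088 × 10^37 m³;  T = 2π √(a³/GM) = 2π × 1.67808 × 10^11 s = 1.05437 × 10^12 s ≈ 3.341 × 10^4 years
(e) a = 2.2446 × 10^12 m ≈ 2.245 Tm

Final answer:
(a) specific energy ε = -89.46 J/kg
(b) eccentricity e = 0.9001
(c) semi-latus rectum p = 426 Gm
(d) orbital period T = 3.341 × 10^4 years
(e) semi-major axis a = 2.245 Tm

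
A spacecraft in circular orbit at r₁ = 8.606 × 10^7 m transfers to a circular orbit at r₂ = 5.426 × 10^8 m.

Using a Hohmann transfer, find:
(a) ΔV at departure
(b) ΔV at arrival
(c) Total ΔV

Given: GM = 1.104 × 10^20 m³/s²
r₁ = 8.606 × 10^7 m
r₂ = 5.426 × 10^8 m
GM = 1.104 × 10^20 m³/s²
Transfer ellipse: a_t = (r₁ + r₂)/2 = 3.1433 × 10^8 m
Circular speed at r₁: v₁ = √(GM/r₁) = 1.13262 × 10^6 m/s
Transfer speed at r₁ (periapsis): v₁ₜ = √(GM(2/r₁ − 1/a_t)) = 1.4881 × 10^6 m/s
(a) ΔV₁ = v₁ₜ − v₁ = 355477 m/s ≈ 355.5 km/s
Circular speed at r₂: v₂ = √(GM/r₂) = 451071 m/s
Transfer speed at r₂ (apoapsis): v₂ₜ = √(GM(2/r₂ − 1/a_t)) = 236022 m/s
(b) ΔV₂ = v₂ − v₂ₜ = 215049 m/s ≈ 215 km/s
(c) ΔV_total = ΔV₁ + ΔV₂ = 570525 m/s ≈ 570.5 km/s

Final answer:
(a) ΔV₁ = 355.5 km/s
(b) ΔV₂ = 215 km/s
(c) ΔV_total = 570.5 km/s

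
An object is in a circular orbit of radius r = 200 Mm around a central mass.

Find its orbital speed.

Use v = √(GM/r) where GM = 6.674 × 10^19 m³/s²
r = 200 Mm = 2 × 10^8 m
GM = 6.674 × 10^19 m³/s²
GM/r = (6.674 × 10^19) / (2 × 10^8) = 3.337 × 10^11 m²/s²
v = √(GM/r) = 577668 m/s ≈ 577.7 km/s

Final answer: 577.7 km/s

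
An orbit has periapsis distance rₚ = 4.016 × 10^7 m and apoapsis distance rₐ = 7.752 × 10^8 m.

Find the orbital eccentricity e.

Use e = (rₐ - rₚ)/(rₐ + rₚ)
rₚ = 4.016 × 10^7 m
rₐ = 7.752 × 10^8 m
rₐ − rₚ = 7.3504 × 10^8 m
rₐ + rₚ = 8.1536 × 10^8 m
e = (rₐ − rₚ)/(rₐ + rₚ) = 0.901491

Final answer: e = 0.9015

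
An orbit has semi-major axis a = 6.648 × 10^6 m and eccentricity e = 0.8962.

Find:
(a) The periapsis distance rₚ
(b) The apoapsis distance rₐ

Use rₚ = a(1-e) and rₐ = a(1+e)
a = 6.648 × 10^6 m
e = 0.8962:  1 − e = 0.1038,  1 + e = 1.8962
(a) rₚ = a(1 − e) = 6.648 × 10^6 m × 0.1038 = 690062 m ≈ 6.901 × 10^5 m
(b) rₐ = a(1 + e) = 6.648 × 10^6 m × 1.8962 = 1.26059 × 10^7 m ≈ 1.261 × 10^7 m

Final answer:
(a) rₚ = 6.901 × 10^5 m
(b) rₐ = 1.261 × 10^7 m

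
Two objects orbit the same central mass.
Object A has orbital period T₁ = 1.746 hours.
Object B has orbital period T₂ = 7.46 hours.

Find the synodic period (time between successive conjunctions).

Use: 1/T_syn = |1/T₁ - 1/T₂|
T₁ = 1.746 hours = 6285.6 s
T₂ = 7.46 hours = 26856 s
1/T₁ = 0.000159094 s⁻¹
1/T₂ = 3.72356 × 10^-5 s⁻¹
|1/T₁ − 1/T₂| = 0.000121858 s⁻¹
T_syn = 1 / |1/T₁ − 1/T₂| = 8206.26 s ≈ 2.28 hours

Final answer: T_syn = 2.28 hours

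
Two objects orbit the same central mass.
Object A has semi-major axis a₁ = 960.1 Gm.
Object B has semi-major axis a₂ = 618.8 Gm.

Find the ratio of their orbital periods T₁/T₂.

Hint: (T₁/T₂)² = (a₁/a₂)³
a₁ = 960.1 Gm = 9.601 × 10^11 m
a₂ = 618.8 Gm = 6.188 × 10^11 m
a₁/a₂ = 1.55155
T₁/T₂ = (a₁/a₂)^(3/2) = (1.55155)^1.5 = 1.93263

Final answer: T₁/T₂ = 1.933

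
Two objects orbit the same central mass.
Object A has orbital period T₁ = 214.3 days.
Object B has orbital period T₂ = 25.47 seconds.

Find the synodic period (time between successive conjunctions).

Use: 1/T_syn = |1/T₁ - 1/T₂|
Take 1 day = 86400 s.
T₁ = 214.3 days = 1.85155 × 10^7 s
T₂ = 25.47 seconds
1/T₁ = 5.40087 × 10^-8 s⁻¹
1/T₂ = 0.0392619 s⁻¹
|1/T₁ − 1/T₂| = 0.0392618 s⁻¹
T_syn = 1 / |1/T₁ − 1/T₂| = 25.47 s ≈ 25.47 seconds

Final answer: T_syn = 25.47 seconds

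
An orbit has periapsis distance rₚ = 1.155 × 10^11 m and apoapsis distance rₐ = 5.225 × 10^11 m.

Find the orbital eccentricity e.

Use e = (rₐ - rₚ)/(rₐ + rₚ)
rₚ = 1.155 × 10^11 m
rₐ = 5.225 × 10^11 m
rₐ − rₚ = 4.07 × 10^11 m
rₐ + rₚ = 6.38 × 10^11 m
e = (rₐ − rₚ)/(rₐ + rₚ) = 0.637931

Final answer: e = 0.6379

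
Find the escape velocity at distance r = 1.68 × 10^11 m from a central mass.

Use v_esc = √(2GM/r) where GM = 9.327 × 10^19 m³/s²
r = 1.68 × 10^11 m
GM = 9.327 × 10^19 m³/s²
2GM/r = 2 × (9.327 × 10^19) / (1.68 × 10^11) = 1.11036 × 10^9 m²/s²
v_esc = √(2GM/r) = 33322 m/s ≈ 33.32 km/s

Final answer: 33.32 km/s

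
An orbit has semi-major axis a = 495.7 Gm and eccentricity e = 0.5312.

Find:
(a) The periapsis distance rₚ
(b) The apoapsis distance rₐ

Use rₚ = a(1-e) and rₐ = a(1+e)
a = 495.7 Gm = 4.957 × 10^11 m
e = 0.5312:  1 − e = 0.4688,  1 + e = 1.5312
(a) rₚ = a(1 − e) = 4.957 × 10^11 m × 0.4688 = 2.32384 × 10^11 m ≈ 232.4 Gm
(b) rₐ = a(1 + e) = 4.957 × 10^11 m × 1.5312 = 7.59016 × 10^11 m ≈ 759 Gm

Final answer:
(a) rₚ = 232.4 Gm
(b) rₐ = 759 Gm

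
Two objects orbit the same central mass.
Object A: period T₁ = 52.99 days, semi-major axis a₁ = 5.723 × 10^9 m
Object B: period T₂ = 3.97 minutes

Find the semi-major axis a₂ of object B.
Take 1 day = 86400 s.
T₁ = 52.99 days = 4.57834 × 10^6 s
T₂ = 3.97 minutes = 238.2 s
a₁ = 5.723 × 10^9 m
Kepler's third law: (T₂/T₁)² = (a₂/a₁)³  ⇒  a₂ = a₁ (T₂/T₁)^(2/3)
T₂/T₁ = 5.20276 × 10^-5
(T₂/T₁)^(2/3) = 0.00139366
a₂ = 5.723 × 10^9 m × 0.00139366 = 7.9759 × 10^6 m ≈ 7.976 × 10^6 m

Final answer: a₂ = 7.976 × 10^6 m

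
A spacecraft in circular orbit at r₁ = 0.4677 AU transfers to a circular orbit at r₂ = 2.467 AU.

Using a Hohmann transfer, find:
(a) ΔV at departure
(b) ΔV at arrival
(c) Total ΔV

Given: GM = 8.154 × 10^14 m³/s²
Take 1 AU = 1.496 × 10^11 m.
r₁ = 0.4677 AU = 6.99679 × 10^10 m
r₂ = 2.467 AU = 3.69063 × 10^11 m
GM = 8.154 × 10^14 m³/s²
Transfer ellipse: a_t = (r₁ + r₂)/2 = 2.19516 × 10^11 m
Circular speed at r₁: v₁ = √(GM/r₁) = 107.953 m/s
Transfer speed at r₁ (periapsis): v₁ₜ = √(GM(2/r₁ − 1/a_t)) = 139.976 m/s
(a) ΔV₁ = v₁ₜ − v₁ = 32.0227 m/s ≈ 32.02 m/s
Circular speed at r₂: v₂ = √(GM/r₂) = 47.004 m/s
Transfer speed at r₂ (apoapsis): v₂ₜ = √(GM(2/r₂ − 1/a_t)) = 26.537 m/s
(b) ΔV₂ = v₂ − v₂ₜ = 20.467 m/s ≈ 20.47 m/s
(c) ΔV_total = ΔV₁ + ΔV₂ = 52.4897 m/s ≈ 52.49 m/s

Final answer:
(a) ΔV₁ = 32.02 m/s
(b) ΔV₂ = 20.47 m/s
(c) ΔV_total = 52.49 m/s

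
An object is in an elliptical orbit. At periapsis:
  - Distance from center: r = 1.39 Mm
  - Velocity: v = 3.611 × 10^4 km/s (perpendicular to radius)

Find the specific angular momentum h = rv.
r = 1.39 Mm = 1.39 × 10^6 m
v = 3.611 × 10^4 km/s = 3.611 × 10^7 m/s
h = rv = 1.39 × 10^6 × 3.611 × 10^7 = 5.01929 × 10^13 m²/s ≈ 5.019 × 10^13 m²/s

Final answer: h = 5.019 × 10^13 m²/s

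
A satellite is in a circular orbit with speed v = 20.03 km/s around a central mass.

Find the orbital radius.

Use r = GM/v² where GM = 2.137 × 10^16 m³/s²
v = 20.03 km/s = 20030 m/s
GM = 2.137 × 10^16 m³/s²
v² = 4.01201 × 10^8 m²/s²
r = GM/v² = (2.137 × 10^16) / (4.01201 × 10^8) = 5.32651 × 10^7 m ≈ 5.327 × 10^7 m

Final answer: 5.327 × 10^7 m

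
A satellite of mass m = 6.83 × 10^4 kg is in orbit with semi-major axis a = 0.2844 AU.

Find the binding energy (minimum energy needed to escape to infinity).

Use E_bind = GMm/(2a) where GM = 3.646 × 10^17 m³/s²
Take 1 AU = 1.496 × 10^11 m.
a = 0.2844 AU = 4.25462 × 10^10 m
GM = 3.646 × 10^17 m³/s²
m = 6.83 × 10^4 kg
GMm = 3.646 × 10^17 × 68300 = 2.49022 × 10^22 m³·kg/s²
2a = 8.50925 × 10^10 m
E_bind = GMm/(2a) = 2.92648 × 10^11 J ≈ 292.6 GJ

Final answer: 292.6 GJ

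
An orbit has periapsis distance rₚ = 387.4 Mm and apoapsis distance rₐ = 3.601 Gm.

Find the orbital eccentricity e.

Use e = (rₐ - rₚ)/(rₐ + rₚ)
rₚ = 387.4 Mm = 3.874 × 10^8 m
rₐ = 3.601 Gm = 3.601 × 10^9 m
rₐ − rₚ = 3.2136 × 10^9 m
rₐ + rₚ = 3.9884 × 10^9 m
e = (rₐ − rₚ)/(rₐ + rₚ) = 0.805737

Final answer: e = 0.8057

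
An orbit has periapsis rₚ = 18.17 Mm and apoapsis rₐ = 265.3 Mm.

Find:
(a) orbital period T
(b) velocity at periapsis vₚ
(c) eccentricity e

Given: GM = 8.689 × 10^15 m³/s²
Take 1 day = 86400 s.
rₚ = 18.17 Mm = 1.817 × 10^7 m
rₐ = 265.3 Mm = 2.653 × 10^8 m
GM = 8.689 × 10^15 m³/s²
a = (rₚ + rₐ)/2 = 1.41735 × 10^8 m
e = (rₐ − rₚ)/(rₐ + rₚ) = (2.4713 × 10^8) / (2.8347 × 10^8) = 0.871803
(a) a³ = 2.84729 × 10^24 m³;  T = 2π √(a³/GM) = 2π × 18102.2 s = 113739 s ≈ 1.316 days
(b) vₚ² = GM (2/rₚ − 1/a) = 8.689 × 10^15 × (1.10072 × 10^-7 − 7.05542 × 10^-9) = 8.95107 × 10^8 m²/s²;  vₚ = 29918.3 m/s ≈ 29.92 km/s
(c) e = 0.871803 ≈ 0.8718

Final answer:
(a) orbital period T = 1.316 days
(b) velocity at periapsis vₚ = 29.92 km/s
(c) eccentricity e = 0.8718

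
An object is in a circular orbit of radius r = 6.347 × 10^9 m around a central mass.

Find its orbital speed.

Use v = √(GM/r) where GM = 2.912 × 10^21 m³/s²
r = 6.347 × 10^9 m
GM = 2.912 × 10^21 m³/s²
GM/r = (2.912 × 10^21) / (6.347 × 10^9) = 4.58799 × 10^11 m²/s²
v = √(GM/r) = 677347 m/s ≈ 677.3 km/s

Final answer: 677.3 km/s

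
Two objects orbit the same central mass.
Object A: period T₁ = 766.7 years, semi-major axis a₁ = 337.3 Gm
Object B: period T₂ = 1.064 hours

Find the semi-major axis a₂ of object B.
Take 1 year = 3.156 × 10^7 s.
T₁ = 766.7 years = 2.41971 × 10^10 s
T₂ = 1.064 hours = 3830.4 s
a₁ = 337.3 Gm = 3.373 × 10^11 m
Kepler's third law: (T₂/T₁)² = (a₂/a₁)³  ⇒  a₂ = a₁ (T₂/T₁)^(2/3)
T₂/T₁ = 1.583 × 10^-7
(T₂/T₁)^(2/3) = 2.92632 × 10^-5
a₂ = 3.373 × 10^11 m × 2.92632 × 10^-5 = 9.87046 × 10^6 m ≈ 9.87 Mm

Final answer: a₂ = 9.87 Mm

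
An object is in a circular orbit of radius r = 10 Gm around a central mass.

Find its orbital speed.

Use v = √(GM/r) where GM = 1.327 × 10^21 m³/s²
r = 10 Gm = 1 × 10^10 m
GM = 1.327 × 10^21 m³/s²
GM/r = (1.327 × 10^21) / (1 × 10^10) = 1.327 × 10^11 m²/s²
v = √(GM/r) = 364280 m/s ≈ 364.3 km/s

Final answer: 364.3 km/s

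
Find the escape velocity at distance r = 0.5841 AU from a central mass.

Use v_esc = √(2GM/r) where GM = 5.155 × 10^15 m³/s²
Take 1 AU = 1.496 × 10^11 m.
r = 0.5841 AU = 8.73814 × 10^10 m
GM = 5.155 × 10^15 m³/s²
2GM/r = 2 × (5.155 × 10^15) / (8.73814 × 10^10) = 117989 m²/s²
v_esc = √(2GM/r) = 343.495 m/s ≈ 343.5 m/s

Final answer: 343.5 m/s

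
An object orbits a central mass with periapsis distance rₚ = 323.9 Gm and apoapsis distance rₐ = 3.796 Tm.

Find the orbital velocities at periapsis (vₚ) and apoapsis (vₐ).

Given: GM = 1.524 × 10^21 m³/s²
rₚ = 323.9 Gm = 3.239 × 10^11 m
rₐ = 3.796 Tm = 3.796 × 10^12 m
GM = 1.524 × 10^21 m³/s²
a = (rₚ + rₐ)/2 = 2.05995 × 10^12 m
Vis-viva: v² = GM (2/r − 1/a)
vₚ² = 1.524 × 10^21 × (6.17475 × 10^-12 − 4.85449 × 10^-13) = 8.67049 × 10^9 m²/s²
vₚ = 93115.5 m/s ≈ 93.12 km/s
vₐ² = 1.524 × 10^21 × (5.2687 × 10^-13 − 4.85449 × 10^-13) = 6.31267 × 10^7 m²/s²
vₐ = 7945.23 m/s ≈ 7.945 km/s

Final answer: vₚ = 93.12 km/s, vₐ = 7.945 km/s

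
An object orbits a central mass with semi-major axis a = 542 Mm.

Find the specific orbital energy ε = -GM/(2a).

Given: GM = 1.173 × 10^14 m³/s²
a = 542 Mm = 5.42 × 10^8 m
GM = 1.173 × 10^14 m³/s²
2a = 1.084 × 10^9 m
ε = −GM/(2a) = -108210 J/kg ≈ -108.2 kJ/kg

Final answer: -108.2 kJ/kg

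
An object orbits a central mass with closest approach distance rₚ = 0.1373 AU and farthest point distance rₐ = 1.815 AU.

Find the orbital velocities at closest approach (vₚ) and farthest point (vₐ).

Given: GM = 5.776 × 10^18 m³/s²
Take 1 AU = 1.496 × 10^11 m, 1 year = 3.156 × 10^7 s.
rₚ = 0.1373 AU = 2.05401 × 10^10 m
rₐ = 1.815 AU = 2.71524 × 10^11 m
GM = 5.776 × 10^18 m³/s²
a = (rₚ + rₐ)/2 = 1.46032 × 10^11 m
Vis-viva: v² = GM (2/r − 1/a)
vₚ² = 5.776 × 10^18 × (9.73706 × 10^-11 − 6.84781 × 10^-12) = 5.2286 × 10^8 m²/s²
vₚ = 22866.1 m/s ≈ 4.824 AU/year
vₐ² = 5.776 × 10^18 × (7.36583 × 10^-12 − 6.84781 × 10^-12) = 2.99208 × 10^6 m²/s²
vₐ = 1729.76 m/s ≈ 0.3649 AU/year

Final answer: vₚ = 4.824 AU/year, vₐ = 0.3649 AU/year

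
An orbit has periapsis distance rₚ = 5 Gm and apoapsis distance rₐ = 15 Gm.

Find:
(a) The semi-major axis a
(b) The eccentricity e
rₚ = 5 Gm = 5 × 10^9 m
rₐ = 15 Gm = 1.5 × 10^10 m
(a) a = (rₚ + rₐ)/2 = 1 × 10^10 m ≈ 10 Gm
(b) e = (rₐ − rₚ)/(rₐ + rₚ) = (1 × 10^10) / (2 × 10^10) = 0.5

Final answer:
(a) a = 10 Gm
(b) e = 0.5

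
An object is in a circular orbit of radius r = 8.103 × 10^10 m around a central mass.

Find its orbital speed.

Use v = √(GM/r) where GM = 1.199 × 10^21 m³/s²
r = 8.103 × 10^10 m
GM = 1.199 × 10^21 m³/s²
GM/r = (1.199 × 10^21) / (8.103 × 10^10) = 1.4797 × 10^10 m²/s²
v = √(GM/r) = 121643 m/s ≈ 121.6 km/s

Final answer: 121.6 km/s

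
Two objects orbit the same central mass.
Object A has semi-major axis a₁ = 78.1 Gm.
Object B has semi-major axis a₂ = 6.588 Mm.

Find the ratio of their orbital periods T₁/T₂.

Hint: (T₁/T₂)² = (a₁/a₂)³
a₁ = 78.1 Gm = 7.81 × 10^10 m
a₂ = 6.588 Mm = 6.588 × 10^6 m
a₁/a₂ = 11854.9
T₁/T₂ = (a₁/a₂)^(3/2) = (11854.9)^1.5 = 1.29076 × 10^6

Final answer: T₁/T₂ = 1.291 × 10^6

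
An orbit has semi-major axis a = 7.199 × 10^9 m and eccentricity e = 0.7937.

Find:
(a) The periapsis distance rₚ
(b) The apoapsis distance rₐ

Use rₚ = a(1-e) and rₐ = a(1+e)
a = 7.199 × 10^9 m
e = 0.7937:  1 − e = 0.2063,  1 + e = 1.7937
(a) rₚ = a(1 − e) = 7.199 × 10^9 m × 0.2063 = 1.48515 × 10^9 m ≈ 1.485 × 10^9 m
(b) rₐ = a(1 + e) = 7.199 × 10^9 m × 1.7937 = 1.29128 × 10^10 m ≈ 1.291 × 10^10 m

Final answer:
(a) rₚ = 1.485 × 10^9 m
(b) rₐ = 1.291 × 10^10 m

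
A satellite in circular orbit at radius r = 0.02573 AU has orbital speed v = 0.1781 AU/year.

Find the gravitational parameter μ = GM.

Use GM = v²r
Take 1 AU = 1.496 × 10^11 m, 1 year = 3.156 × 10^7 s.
r = 0.02573 AU = 3.84921 × 10^9 m
v = 0.1781 AU/year = 844.226 m/s
v² = 712717 m²/s²
GM = v²r = 712717 × 3.84921 × 10^9 = 2.7434 × 10^15 m³/s²
GM ≈ 2.743 × 10^15 m³/s²

Final answer: GM = 2.743 × 10^15 m³/s²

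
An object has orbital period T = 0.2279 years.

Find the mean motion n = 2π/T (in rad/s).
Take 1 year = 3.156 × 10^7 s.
T = 0.2279 years = 7.19252 × 10^6 s
n = 2π / (7.19252 × 10^6 s) = 8.73572 × 10^-7 rad/s ≈ 8.736 × 10^-7 rad/s

Final answer: n = 8.736 × 10^-7 rad/s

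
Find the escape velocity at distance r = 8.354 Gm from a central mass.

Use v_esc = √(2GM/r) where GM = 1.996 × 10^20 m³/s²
r = 8.354 Gm = 8.354 × 10^9 m
GM = 1.996 × 10^20 m³/s²
2GM/r = 2 × (1.996 × 10^20) / (8.354 × 10^9) = 4.77855 × 10^10 m²/s²
v_esc = √(2GM/r) = 218599 m/s ≈ 218.6 km/s

Final answer: 218.6 km/s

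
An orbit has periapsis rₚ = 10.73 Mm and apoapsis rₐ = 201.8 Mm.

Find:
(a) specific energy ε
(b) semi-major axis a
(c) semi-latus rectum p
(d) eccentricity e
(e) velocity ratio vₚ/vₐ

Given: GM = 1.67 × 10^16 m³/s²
rₚ = 10.73 Mm = 1.073 × 10^7 m
rₐ = 201.8 Mm = 2.018 × 10^8 m
GM = 1.67 × 10^16 m³/s²
a = (rₚ + rₐ)/2 = 1.06265 × 10^8 m
e = (rₐ − rₚ)/(rₐ + rₚ) = (1.9107 × 10^8) / (2.1253 × 10^8) = 0.899026
(a) 2a = 2.1253 × 10^8 m;  ε = −GM/(2a) = -7.85771 × 10^7 J/kg ≈ -78.58 MJ/kg
(b) a = 1.06265 × 10^8 m ≈ 106.3 Mm
(c) 1 − e² = 0.191752;  p = a(1 − e²) = 1.06265 × 10^8 × 0.191752 = 2.03765 × 10^7 m ≈ 20.38 Mm
(d) e = 0.899026 ≈ 0.899
(e) vₚ/vₐ = rₐ/rₚ (angular momentum) = (2.018 × 10^8) / (1.073 × 10^7) = 18.8071 ≈ 18.81

Final answer:
(a) specific energy ε = -78.58 MJ/kg
(b) semi-major axis a = 106.3 Mm
(c) semi-latus rectum p = 20.38 Mm
(d) eccentricity e = 0.899
(e) velocity ratio vₚ/vₐ = 18.81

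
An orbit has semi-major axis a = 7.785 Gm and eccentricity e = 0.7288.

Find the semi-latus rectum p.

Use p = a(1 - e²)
a = 7.785 Gm = 7.785 × 10^9 m
e = 0.7288,  e² = 0.531149,  1 − e² = 0.468851
p = a(1 − e²) = 7.785 × 10^9 m × 0.468851 = 3.65 × 10^9 m ≈ 3.65 Gm

Final answer: p = 3.65 Gm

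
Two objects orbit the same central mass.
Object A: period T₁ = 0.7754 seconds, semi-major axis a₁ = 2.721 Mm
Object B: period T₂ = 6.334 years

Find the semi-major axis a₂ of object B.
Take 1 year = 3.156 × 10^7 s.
T₁ = 0.7754 seconds
T₂ = 6.334 years = 1.99901 × 10^8 s
a₁ = 2.721 Mm = 2.721 × 10^6 m
Kepler's third law: (T₂/T₁)² = (a₂/a₁)³  ⇒  a₂ = a₁ (T₂/T₁)^(2/3)
T₂/T₁ = 2.57804 × 10^8
(T₂/T₁)^(2/3) = 405066
a₂ = 2.721 × 10^6 m × 405066 = 1.10219 × 10^12 m ≈ 1.102 Tm

Final answer: a₂ = 1.102 Tm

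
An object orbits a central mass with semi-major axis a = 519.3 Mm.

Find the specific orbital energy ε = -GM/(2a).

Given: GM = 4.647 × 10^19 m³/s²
a = 519.3 Mm = 5.193 × 10^8 m
GM = 4.647 × 10^19 m³/s²
2a = 1.0386 × 10^9 m
ε = −GM/(2a) = -4.47429 × 10^10 J/kg ≈ -44.74 GJ/kg

Final answer: -44.74 GJ/kg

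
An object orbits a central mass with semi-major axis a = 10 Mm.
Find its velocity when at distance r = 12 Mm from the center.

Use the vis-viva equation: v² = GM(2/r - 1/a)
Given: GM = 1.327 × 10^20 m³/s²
a = 10 Mm = 1 × 10^7 m
r = 12 Mm = 1.2 × 10^7 m
GM = 1.327 × 10^20 m³/s²
2/r − 1/a = 1.66667 × 10^-7 − 1 × 10^-7 = 6.66667 × 10^-8 m⁻¹
v² = GM (2/r − 1/a) = 8.84667 × 10^12 m²/s²
v = 2.97433 × 10^6 m/s ≈ 2974 km/s

Final answer: 2974 km/s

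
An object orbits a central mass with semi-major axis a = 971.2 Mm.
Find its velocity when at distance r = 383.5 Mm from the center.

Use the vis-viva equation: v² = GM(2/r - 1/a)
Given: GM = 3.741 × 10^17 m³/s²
a = 971.2 Mm = 9.712 × 10^8 m
r = 383.5 Mm = 3.835 × 10^8 m
GM = 3.741 × 10^17 m³/s²
2/r − 1/a = 5.21512 × 10^-9 − 1.02965 × 10^-9 = 4.18547 × 10^-9 m⁻¹
v² = GM (2/r − 1/a) = 1.56578 × 10^9 m²/s²
v = 39570 m/s ≈ 39.57 km/s

Final answer: 39.57 km/s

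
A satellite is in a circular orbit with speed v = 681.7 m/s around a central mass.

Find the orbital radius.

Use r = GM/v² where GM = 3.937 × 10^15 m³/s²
v = 681.7 m/s
GM = 3.937 × 10^15 m³/s²
v² = 464715 m²/s²
r = GM/v² = (3.937 × 10^15) / 464715 = 8.47186 × 10^9 m ≈ 8.472 × 10^9 m

Final answer: 8.472 × 10^9 m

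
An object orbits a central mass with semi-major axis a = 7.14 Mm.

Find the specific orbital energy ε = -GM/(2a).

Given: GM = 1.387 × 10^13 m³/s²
a = 7.14 Mm = 7.14 × 10^6 m
GM = 1.387 × 10^13 m³/s²
2a = 1.428 × 10^7 m
ε = −GM/(2a) = -971289 J/kg ≈ -971.3 kJ/kg

Final answer: -971.3 kJ/kg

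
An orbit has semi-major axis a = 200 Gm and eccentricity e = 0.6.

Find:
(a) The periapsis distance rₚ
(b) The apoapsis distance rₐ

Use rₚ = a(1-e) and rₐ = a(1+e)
a = 200 Gm = 2 × 10^11 m
e = 0.6:  1 − e = 0.4,  1 + e = 1.6
(a) rₚ = a(1 − e) = 2 × 10^11 m × 0.4 = 8 × 10^10 m ≈ 80 Gm
(b) rₐ = a(1 + e) = 2 × 10^11 m × 1.6 = 3.2 × 10^11 m ≈ 320 Gm

Final answer:
(a) rₚ = 80 Gm
(b) rₐ = 320 Gm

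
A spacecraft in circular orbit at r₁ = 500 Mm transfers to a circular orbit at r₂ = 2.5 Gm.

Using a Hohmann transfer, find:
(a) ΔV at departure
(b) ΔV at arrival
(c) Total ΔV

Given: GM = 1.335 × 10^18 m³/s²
r₁ = 500 Mm = 5 × 10^8 m
r₂ = 2.5 Gm = 2.5 × 10^9 m
GM = 1.335 × 10^18 m³/s²
Transfer ellipse: a_t = (r₁ + r₂)/2 = 1.5 × 10^9 m
Circular speed at r₁: v₁ = √(GM/r₁) = 51672 m/s
Transfer speed at r₁ (periapsis): v₁ₜ = √(GM(2/r₁ − 1/a_t)) = 66708.3 m/s
(a) ΔV₁ = v₁ₜ − v₁ = 15036.3 m/s ≈ 15.04 km/s
Circular speed at r₂: v₂ = √(GM/r₂) = 23108.4 m/s
Transfer speed at r₂ (apoapsis): v₂ₜ = √(GM(2/r₂ − 1/a_t)) = 13341.7 m/s
(b) ΔV₂ = v₂ − v₂ₜ = 9766.78 m/s ≈ 9.767 km/s
(c) ΔV_total = ΔV₁ + ΔV₂ = 24803.1 m/s ≈ 24.8 km/s

Final answer:
(a) ΔV₁ = 15.04 km/s
(b) ΔV₂ = 9.767 km/s
(c) ΔV_total = 24.8 km/s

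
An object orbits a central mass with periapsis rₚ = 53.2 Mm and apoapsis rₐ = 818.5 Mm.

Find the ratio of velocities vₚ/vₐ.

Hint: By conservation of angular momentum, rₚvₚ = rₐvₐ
rₚ = 53.2 Mm = 5.32 × 10^7 m
rₐ = 818.5 Mm = 8.185 × 10^8 m
rₚvₚ = rₐvₐ  ⇒  vₚ/vₐ = rₐ/rₚ
vₚ/vₐ = (8.185 × 10^8) / (5.32 × 10^7) = 15.3853

Final answer: vₚ/vₐ = 15.39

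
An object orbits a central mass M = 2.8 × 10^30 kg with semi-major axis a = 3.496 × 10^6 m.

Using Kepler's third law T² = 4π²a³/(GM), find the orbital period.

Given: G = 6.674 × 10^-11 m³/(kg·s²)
M = 2.8 × 10^30 kg
GM = G × M = 6.674 × 10^-11 × 2.8 × 10^30 = 1.86872 × 10^20 m³/s²
a = 3.496 × 10^6 m
a³ = 4.27282 × 10^19 m³
T = 2π √(a³/GM) = 2π √((4.27282 × 10^19) / (1.86872 × 10^20)) = 2π × 0.478173 s
T = 3.00445 s ≈ 3.004 seconds

Final answer: 3.004 seconds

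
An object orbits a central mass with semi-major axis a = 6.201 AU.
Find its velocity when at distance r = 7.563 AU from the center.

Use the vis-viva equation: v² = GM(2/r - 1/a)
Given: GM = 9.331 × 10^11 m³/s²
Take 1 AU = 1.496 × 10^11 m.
a = 6.201 AU = 9.2767 × 10^11 m
r = 7.563 AU = 1.13142 × 10^12 m
GM = 9.331 × 10^11 m³/s²
2/r − 1/a = 1.76768 × 10^-12 − 1.07797 × 10^-12 = 6.89713 × 10^-13 m⁻¹
v² = GM (2/r − 1/a) = 0.643571 m²/s²
v = 0.802229 m/s ≈ 0.8022 m/s

Final answer: 0.8022 m/s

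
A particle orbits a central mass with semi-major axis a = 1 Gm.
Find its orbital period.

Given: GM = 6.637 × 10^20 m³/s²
a = 1 Gm = 1 × 10^9 m
GM = 6.637 × 10^20 m³/s²
a³ = 1 × 10^27 m³
T = 2π √(a³/GM) = 2π √((1 × 10^27) / (6.637 × 10^20)) = 2π × 1227.48 s
T = 7712.48 s ≈ 2.142 hours

Final answer: 2.142 hours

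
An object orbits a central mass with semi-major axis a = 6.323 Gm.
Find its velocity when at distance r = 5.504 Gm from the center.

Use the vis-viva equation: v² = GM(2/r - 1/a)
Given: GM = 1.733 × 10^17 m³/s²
a = 6.323 Gm = 6.323 × 10^9 m
r = 5.504 Gm = 5.504 × 10^9 m
GM = 1.733 × 10^17 m³/s²
2/r − 1/a = 3.63372 × 10^-10 − 1.58153 × 10^-10 = 2.05219 × 10^-10 m⁻¹
v² = GM (2/r − 1/a) = 3.55645 × 10^7 m²/s²
v = 5963.6 m/s ≈ 5.964 km/s

Final answer: 5.964 km/s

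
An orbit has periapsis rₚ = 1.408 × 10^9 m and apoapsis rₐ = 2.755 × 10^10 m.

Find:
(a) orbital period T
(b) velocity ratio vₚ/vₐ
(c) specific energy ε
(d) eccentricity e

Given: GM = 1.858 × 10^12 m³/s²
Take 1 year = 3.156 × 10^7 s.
rₚ = 1.408 × 10^9 m
rₐ = 2.755 × 10^10 m
GM = 1.858 × 10^12 m³/s²
a = (rₚ + rₐ)/2 = 1.4479 × 10^10 m
e = (rₐ − rₚ)/(rₐ + rₚ) = (2.6142 × 10^10) / (2.8958 × 10^10) = 0.902756
(a) a³ = 3.0354 × 10^30 m³;  T = 2π √(a³/GM) = 2π × 1.27816 × 10^9 s = 8.03091 × 10^9 s ≈ 254.5 years
(b) vₚ/vₐ = rₐ/rₚ (angular momentum) = (2.755 × 10^10) / (1.408 × 10^9) = 19.5668 ≈ 19.57
(c) 2a = 2.8958 × 10^10 m;  ε = −GM/(2a) = -64.1619 J/kg ≈ -64.16 J/kg
(d) e = 0.902756 ≈ 0.9028

Final answer:
(a) orbital period T = 254.5 years
(b) velocity ratio vₚ/vₐ = 19.57
(c) specific energy ε = -64.16 J/kg
(d) eccentricity e = 0.9028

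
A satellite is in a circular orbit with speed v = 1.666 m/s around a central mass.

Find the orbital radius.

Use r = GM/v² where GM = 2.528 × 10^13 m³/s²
v = 1.666 m/s
GM = 2.528 × 10^13 m³/s²
v² = 2.77556 m²/s²
r = GM/v² = (2.528 × 10^13) / 2.77556 = 9.10809 × 10^12 m ≈ 9.108 × 10^12 m

Final answer: 9.108 × 10^12 m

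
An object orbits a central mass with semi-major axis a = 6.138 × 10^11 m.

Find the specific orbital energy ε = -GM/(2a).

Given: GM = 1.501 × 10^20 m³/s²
a = 6.138 × 10^11 m
GM = 1.501 × 10^20 m³/s²
2a = 1.2276 × 10^12 m
ε = −GM/(2a) = -1.22271 × 10^8 J/kg ≈ -122.3 MJ/kg

Final answer: -122.3 MJ/kg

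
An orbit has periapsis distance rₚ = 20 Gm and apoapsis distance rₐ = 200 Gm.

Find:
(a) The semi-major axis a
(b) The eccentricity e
rₚ = 20 Gm = 2 × 10^10 m
rₐ = 200 Gm = 2 × 10^11 m
(a) a = (rₚ + rₐ)/2 = 1.1 × 10^11 m ≈ 110 Gm
(b) e = (rₐ − rₚ)/(rₐ + rₚ) = (1.8 × 10^11) / (2.2 × 10^11) = 0.818182

Final answer:
(a) a = 110 Gm
(b) e = 0.8182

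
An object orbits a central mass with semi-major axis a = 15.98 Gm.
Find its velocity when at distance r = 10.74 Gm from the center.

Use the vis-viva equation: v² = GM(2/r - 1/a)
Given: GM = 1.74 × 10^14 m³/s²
a = 15.98 Gm = 1.598 × 10^10 m
r = 10.74 Gm = 1.074 × 10^10 m
GM = 1.74 × 10^14 m³/s²
2/r − 1/a = 1.8622 × 10^-10 − 6.25782 × 10^-11 = 1.23642 × 10^-10 m⁻¹
v² = GM (2/r − 1/a) = 21513.6 m²/s²
v = 146.675 m/s ≈ 146.7 m/s

Final answer: 146.7 m/s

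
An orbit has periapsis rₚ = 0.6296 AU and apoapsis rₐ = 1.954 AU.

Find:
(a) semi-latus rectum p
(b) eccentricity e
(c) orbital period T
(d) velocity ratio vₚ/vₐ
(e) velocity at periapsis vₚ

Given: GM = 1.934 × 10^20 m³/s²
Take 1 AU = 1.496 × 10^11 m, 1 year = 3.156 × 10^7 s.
rₚ = 0.6296 AU = 9.41882 × 10^10 m
rₐ = 1.954 AU = 2.92318 × 10^11 m
GM = 1.934 × 10^20 m³/s²
a = (rₚ + rₐ)/2 = 1.93253 × 10^11 m
e = (rₐ − rₚ)/(rₐ + rₚ) = (1.9813 × 10^11) / (3.86507 × 10^11) = 0.512618
(a) 1 − e² = 0.737223;  p = a(1 − e²) = 1.93253 × 10^11 × 0.737223 = 1.42471 × 10^11 m ≈ 0.9523 AU
(b) e = 0.512618 ≈ 0.5126
(c) a³ = 7.2174 × 10^33 m³;  T = 2π √(a³/GM) = 2π × 6.10889 × 10^6 s = 3.83833 × 10^7 s ≈ 1.216 years
(d) vₚ/vₐ = rₐ/rₚ (angular momentum) = (2.92318 × 10^11) / (9.41882 × 10^10) = 3.10356 ≈ 3.104
(e) vₚ² = GM (2/rₚ − 1/a) = 1.934 × 10^20 × (2.12341 × 10^-11 − 5.17456 × 10^-12) = 3.10591 × 10^9 m²/s²;  vₚ = 55730.7 m/s ≈ 11.76 AU/year

Final answer:
(a) semi-latus rectum p = 0.9523 AU
(b) eccentricity e = 0.5126
(c) orbital period T = 1.216 years
(d) velocity ratio vₚ/vₐ = 3.104
(e) velocity at periapsis vₚ = 11.76 AU/year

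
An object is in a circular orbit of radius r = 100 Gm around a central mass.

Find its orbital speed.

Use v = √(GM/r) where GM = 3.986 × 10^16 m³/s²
r = 100 Gm = 1 × 10^11 m
GM = 3.986 × 10^16 m³/s²
GM/r = (3.986 × 10^16) / (1 × 10^11) = 398600 m²/s²
v = √(GM/r) = 631.348 m/s ≈ 631.3 m/s

Final answer: 631.3 m/s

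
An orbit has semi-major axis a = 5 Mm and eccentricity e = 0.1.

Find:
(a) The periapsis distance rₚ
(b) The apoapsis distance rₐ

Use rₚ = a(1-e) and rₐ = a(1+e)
a = 5 Mm = 5 × 10^6 m
e = 0.1:  1 − e = 0.9,  1 + e = 1.1
(a) rₚ = a(1 − e) = 5 × 10^6 m × 0.9 = 4.5 × 10^6 m ≈ 4.5 Mm
(b) rₐ = a(1 + e) = 5 × 10^6 m × 1.1 = 5.5 × 10^6 m ≈ 5.5 Mm

Final answer:
(a) rₚ = 4.5 Mm
(b) rₐ = 5.5 Mm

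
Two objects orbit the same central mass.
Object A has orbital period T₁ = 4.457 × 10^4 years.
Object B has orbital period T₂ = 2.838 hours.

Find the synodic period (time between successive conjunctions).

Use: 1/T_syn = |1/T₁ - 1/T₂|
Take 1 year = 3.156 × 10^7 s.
T₁ = 4.457 × 10^4 years = 1.40663 × 10^12 s
T₂ = 2.838 hours = 10216.8 s
1/T₁ = 7.10919 × 10^-13 s⁻¹
1/T₂ = 9.7878 × 10^-5 s⁻¹
|1/T₁ − 1/T₂| = 9.7878 × 10^-5 s⁻¹
T_syn = 1 / |1/T₁ − 1/T₂| = 10216.8 s ≈ 2.838 hours

Final answer: T_syn = 2.838 hours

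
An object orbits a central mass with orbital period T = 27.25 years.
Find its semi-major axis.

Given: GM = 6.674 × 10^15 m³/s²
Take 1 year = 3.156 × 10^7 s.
T = 27.25 years = 8.6001 × 10^8 s
GM = 6.674 × 10^15 m³/s²
Kepler's third law: a³ = GM T² / (4π²)
T² = 7.39617 × 10^17 s²
a³ = (6.674 × 10^15) × (7.39617 × 10^17) / (4π²) = 1.25036 × 10^32 m³
a = (a³)^(1/3) = 5.00047 × 10^10 m ≈ 50 Gm

Final answer: 50 Gm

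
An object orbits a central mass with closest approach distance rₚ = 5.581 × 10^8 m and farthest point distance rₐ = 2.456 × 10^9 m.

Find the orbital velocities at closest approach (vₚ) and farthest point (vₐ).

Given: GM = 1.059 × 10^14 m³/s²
rₚ = 5.581 × 10^8 m
rₐ = 2.456 × 10^9 m
GM = 1.059 × 10^14 m³/s²
a = (rₚ + rₐ)/2 = 1.50705 × 10^9 m
Vis-viva: v² = GM (2/r − 1/a)
vₚ² = 1.059 × 10^14 × (3.58359 × 10^-9 − 6.63548 × 10^-10) = 309232 m²/s²
vₚ = 556.086 m/s ≈ 556.1 m/s
vₐ² = 1.059 × 10^14 × (8.14332 × 10^-10 − 6.63548 × 10^-10) = 15968.1 m²/s²
vₐ = 126.365 m/s ≈ 126.4 m/s

Final answer: vₚ = 556.1 m/s, vₐ = 126.4 m/s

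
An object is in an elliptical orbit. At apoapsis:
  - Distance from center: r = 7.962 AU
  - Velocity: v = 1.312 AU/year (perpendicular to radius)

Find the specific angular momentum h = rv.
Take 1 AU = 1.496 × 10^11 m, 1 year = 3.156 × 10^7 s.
r = 7.962 AU = 1.19112 × 10^12 m
v = 1.312 AU/year = 6219.11 m/s
h = rv = 1.19112 × 10^12 × 6219.11 = 7.40768 × 10^15 m²/s ≈ 7.408 × 10^15 m²/s

Final answer: h = 7.408 × 10^15 m²/s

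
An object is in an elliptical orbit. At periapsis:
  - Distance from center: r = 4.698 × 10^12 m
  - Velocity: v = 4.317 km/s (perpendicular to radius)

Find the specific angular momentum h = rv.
r = 4.698 × 10^12 m
v = 4.317 km/s = 4317 m/s
h = rv = 4.698 × 10^12 × 4317 = 2.02813 × 10^16 m²/s ≈ 2.028 × 10^16 m²/s

Final answer: h = 2.028 × 10^16 m²/s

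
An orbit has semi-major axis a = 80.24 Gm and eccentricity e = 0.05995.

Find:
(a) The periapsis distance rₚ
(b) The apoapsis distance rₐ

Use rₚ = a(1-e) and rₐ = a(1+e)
a = 80.24 Gm = 8.024 × 10^10 m
e = 0.05995:  1 − e = 0.94005,  1 + e = 1.05995
(a) rₚ = a(1 − e) = 8.024 × 10^10 m × 0.94005 = 7.54296 × 10^10 m ≈ 75.43 Gm
(b) rₐ = a(1 + e) = 8.024 × 10^10 m × 1.05995 = 8.50504 × 10^10 m ≈ 85.05 Gm

Final answer:
(a) rₚ = 75.43 Gm
(b) rₐ = 85.05 Gm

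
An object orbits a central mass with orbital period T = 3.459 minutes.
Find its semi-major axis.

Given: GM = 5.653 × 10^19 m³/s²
T = 3.459 minutes = 207.54 s
GM = 5.653 × 10^19 m³/s²
Kepler's third law: a³ = GM T² / (4π²)
T² = 43072.9 s²
a³ = (5.653 × 10^19) × 43072.9 / (4π²) = 6.16769 × 10^22 m³
a = (a³)^(1/3) = 3.95101 × 10^7 m ≈ 39.51 Mm

Final answer: 39.51 Mm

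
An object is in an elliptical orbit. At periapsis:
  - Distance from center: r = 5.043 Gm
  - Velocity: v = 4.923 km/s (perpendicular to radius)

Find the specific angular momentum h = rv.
r = 5.043 Gm = 5.043 × 10^9 m
v = 4.923 km/s = 4923 m/s
h = rv = 5.043 × 10^9 × 4923 = 2.48267 × 10^13 m²/s ≈ 2.483 × 10^13 m²/s

Final answer: h = 2.483 × 10^13 m²/s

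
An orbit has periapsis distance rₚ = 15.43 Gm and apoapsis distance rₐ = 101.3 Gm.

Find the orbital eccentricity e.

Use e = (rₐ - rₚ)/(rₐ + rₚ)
rₚ = 15.43 Gm = 1.543 × 10^10 m
rₐ = 101.3 Gm = 1.013 × 10^11 m
rₐ − rₚ = 8.587 × 10^10 m
rₐ + rₚ = 1.1673 × 10^11 m
e = (rₐ − rₚ)/(rₐ + rₚ) = 0.735629

Final answer: e = 0.7356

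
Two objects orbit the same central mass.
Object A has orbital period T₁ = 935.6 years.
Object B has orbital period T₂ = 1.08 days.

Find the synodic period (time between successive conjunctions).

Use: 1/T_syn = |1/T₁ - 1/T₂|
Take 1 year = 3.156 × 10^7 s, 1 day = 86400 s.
T₁ = 935.6 years = 2.95275 × 10^10 s
T₂ = 1.08 days = 93312 s
1/T₁ = 3.38667 × 10^-11 s⁻¹
1/T₂ = 1.07167 × 10^-5 s⁻¹
|1/T₁ − 1/T₂| = 1.07167 × 10^-5 s⁻¹
T_syn = 1 / |1/T₁ − 1/T₂| = 93312.3 s ≈ 1.08 days

Final answer: T_syn = 1.08 days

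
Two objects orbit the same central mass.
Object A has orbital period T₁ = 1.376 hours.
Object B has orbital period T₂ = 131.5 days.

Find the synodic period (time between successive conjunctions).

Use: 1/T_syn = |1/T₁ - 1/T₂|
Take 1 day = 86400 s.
T₁ = 1.376 hours = 4953.6 s
T₂ = 131.5 days = 1.13616 × 10^7 s
1/T₁ = 0.000201873 s⁻¹
1/T₂ = 8.80158 × 10^-8 s⁻¹
|1/T₁ − 1/T₂| = 0.000201785 s⁻¹
T_syn = 1 / |1/T₁ − 1/T₂| = 4955.76 s ≈ 1.377 hours

Final answer: T_syn = 1.377 hours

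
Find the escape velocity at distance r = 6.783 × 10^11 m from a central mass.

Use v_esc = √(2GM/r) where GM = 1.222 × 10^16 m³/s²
r = 6.783 × 10^11 m
GM = 1.222 × 10^16 m³/s²
2GM/r = 2 × (1.222 × 10^16) / (6.783 × 10^11) = 36031.3 m²/s²
v_esc = √(2GM/r) = 189.819 m/s ≈ 189.8 m/s

Final answer: 189.8 m/s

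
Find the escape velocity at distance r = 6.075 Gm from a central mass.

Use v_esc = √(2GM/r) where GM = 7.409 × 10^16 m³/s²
r = 6.075 Gm = 6.075 × 10^9 m
GM = 7.409 × 10^16 m³/s²
2GM/r = 2 × (7.409 × 10^16) / (6.075 × 10^9) = 2.43918 × 10^7 m²/s²
v_esc = √(2GM/r) = 4938.8 m/s ≈ 4.939 km/s

Final answer: 4.939 km/s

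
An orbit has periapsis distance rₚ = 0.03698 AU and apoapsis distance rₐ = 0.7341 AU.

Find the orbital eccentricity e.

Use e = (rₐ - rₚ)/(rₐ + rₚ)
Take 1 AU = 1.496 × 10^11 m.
rₚ = 0.03698 AU = 5.53221 × 10^9 m
rₐ = 0.7341 AU = 1.09821 × 10^11 m
rₐ − rₚ = 1.04289 × 10^11 m
rₐ + rₚ = 1.15354 × 10^11 m
e = (rₐ − rₚ)/(rₐ + rₚ) = 0.904083

Final answer: e = 0.9041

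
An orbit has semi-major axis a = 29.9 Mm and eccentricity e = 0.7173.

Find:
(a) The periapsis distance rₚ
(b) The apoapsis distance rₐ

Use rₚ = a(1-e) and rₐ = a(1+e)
a = 29.9 Mm = 2.99 × 10^7 m
e = 0.7173:  1 − e = 0.2827,  1 + e = 1.7173
(a) rₚ = a(1 − e) = 2.99 × 10^7 m × 0.2827 = 8.45273 × 10^6 m ≈ 8.453 Mm
(b) rₐ = a(1 + e) = 2.99 × 10^7 m × 1.7173 = 5.13473 × 10^7 m ≈ 51.35 Mm

Final answer:
(a) rₚ = 8.453 Mm
(b) rₐ = 51.35 Mm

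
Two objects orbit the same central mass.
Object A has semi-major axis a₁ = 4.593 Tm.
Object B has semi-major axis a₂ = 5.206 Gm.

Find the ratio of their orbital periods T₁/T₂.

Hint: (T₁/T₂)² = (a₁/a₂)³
a₁ = 4.593 Tm = 4.593 × 10^12 m
a₂ = 5.206 Gm = 5.206 × 10^9 m
a₁/a₂ = 882.251
T₁/T₂ = (a₁/a₂)^(3/2) = (882.251)^1.5 = 26205.3

Final answer: T₁/T₂ = 2.621 × 10^4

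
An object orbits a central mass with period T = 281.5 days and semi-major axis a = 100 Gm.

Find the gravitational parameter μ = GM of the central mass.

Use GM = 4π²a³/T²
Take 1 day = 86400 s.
T = 281.5 days = 2.43216 × 10^7 s
a = 100 Gm = 1 × 10^11 m
a³ = 1 × 10^33 m³
T² = 5.9154 × 10^14 s²
GM = 4π² × (1 × 10^33) / (5.9154 × 10^14) = 6.67383 × 10^19 m³/s²
GM ≈ 6.674 × 10^19 m³/s²

Final answer: GM = 6.674 × 10^19 m³/s²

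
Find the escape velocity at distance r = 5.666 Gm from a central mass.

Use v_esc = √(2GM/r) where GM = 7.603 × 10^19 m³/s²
r = 5.666 Gm = 5.666 × 10^9 m
GM = 7.603 × 10^19 m³/s²
2GM/r = 2 × (7.603 × 10^19) / (5.666 × 10^9) = 2.68373 × 10^10 m²/s²
v_esc = √(2GM/r) = 163821 m/s ≈ 163.8 km/s

Final answer: 163.8 km/s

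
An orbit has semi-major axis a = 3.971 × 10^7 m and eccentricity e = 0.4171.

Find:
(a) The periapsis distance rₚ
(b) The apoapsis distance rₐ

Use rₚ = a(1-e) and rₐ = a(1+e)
a = 3.971 × 10^7 m
e = 0.4171:  1 − e = 0.5829,  1 + e = 1.4171
(a) rₚ = a(1 − e) = 3.971 × 10^7 m × 0.5829 = 2.3147 × 10^7 m ≈ 2.315 × 10^7 m
(b) rₐ = a(1 + e) = 3.971 × 10^7 m × 1.4171 = 5.6273 × 10^7 m ≈ 5.627 × 10^7 m

Final answer:
(a) rₚ = 2.315 × 10^7 m
(b) rₐ = 5.627 × 10^7 m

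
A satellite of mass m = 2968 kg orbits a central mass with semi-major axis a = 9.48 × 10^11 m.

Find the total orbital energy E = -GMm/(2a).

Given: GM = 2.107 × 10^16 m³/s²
a = 9.48 × 10^11 m
GM = 2.107 × 10^16 m³/s²
2a = 1.896 × 10^12 m
GMm = 2.107 × 10^16 × 2968 = 6.25358 × 10^19 m³·kg/s²
E = −GMm/(2a) = -3.2983 × 10^7 J ≈ -32.98 MJ

Final answer: -32.98 MJ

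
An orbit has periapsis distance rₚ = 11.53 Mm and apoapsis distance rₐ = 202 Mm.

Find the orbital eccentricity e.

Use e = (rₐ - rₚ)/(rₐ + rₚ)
rₚ = 11.53 Mm = 1.153 × 10^7 m
rₐ = 202 Mm = 2.02 × 10^8 m
rₐ − rₚ = 1.9047 × 10^8 m
rₐ + rₚ = 2.1353 × 10^8 m
e = (rₐ − rₚ)/(rₐ + rₚ) = 0.892006

Final answer: e = 0.892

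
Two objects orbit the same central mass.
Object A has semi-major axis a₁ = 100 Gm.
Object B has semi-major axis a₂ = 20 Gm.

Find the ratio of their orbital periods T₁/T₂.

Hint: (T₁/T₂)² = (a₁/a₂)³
a₁ = 100 Gm = 1 × 10^11 m
a₂ = 20 Gm = 2 × 10^10 m
a₁/a₂ = 5
T₁/T₂ = (a₁/a₂)^(3/2) = (5)^1.5 = 11.1803

Final answer: T₁/T₂ = 11.18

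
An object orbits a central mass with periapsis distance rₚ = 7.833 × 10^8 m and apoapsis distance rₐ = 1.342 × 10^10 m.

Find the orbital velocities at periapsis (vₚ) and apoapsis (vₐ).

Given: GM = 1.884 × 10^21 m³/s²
rₚ = 7.833 × 10^8 m
rₐ = 1.342 × 10^10 m
GM = 1.884 × 10^21 m³/s²
a = (rₚ + rₐ)/2 = 7.10165 × 10^9 m
Vis-viva: v² = GM (2/r − 1/a)
vₚ² = 1.884 × 10^21 × (2.5533 × 10^-9 − 1.40812 × 10^-10) = 4.54513 × 10^12 m²/s²
vₚ = 2.13193 × 10^6 m/s ≈ 2132 km/s
vₐ² = 1.884 × 10^21 × (1.49031 × 10^-10 − 1.40812 × 10^-10) = 1.54845 × 10^10 m²/s²
vₐ = 124437 m/s ≈ 124.4 km/s

Final answer: vₚ = 2132 km/s, vₐ = 124.4 km/s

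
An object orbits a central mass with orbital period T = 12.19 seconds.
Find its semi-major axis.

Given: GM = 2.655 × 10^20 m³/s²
T = 12.19 seconds
GM = 2.655 × 10^20 m³/s²
Kepler's third law: a³ = GM T² / (4π²)
T² = 148.596 s²
a³ = (2.655 × 10^20) × 148.596 / (4π²) = 9.99338 × 10^20 m³
a = (a³)^(1/3) = 9.99779 × 10^6 m ≈ 9.998 Mm

Final answer: 9.998 Mm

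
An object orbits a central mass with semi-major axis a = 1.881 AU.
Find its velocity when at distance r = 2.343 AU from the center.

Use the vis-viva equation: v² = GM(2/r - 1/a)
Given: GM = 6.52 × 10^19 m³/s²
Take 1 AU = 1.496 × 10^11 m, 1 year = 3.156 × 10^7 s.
a = 1.881 AU = 2.81398 × 10^11 m
r = 2.343 AU = 3.50513 × 10^11 m
GM = 6.52 × 10^19 m³/s²
2/r − 1/a = 5.70593 × 10^-12 − 3.55369 × 10^-12 = 2.15224 × 10^-12 m⁻¹
v² = GM (2/r − 1/a) = 1.40326 × 10^8 m²/s²
v = 11845.9 m/s ≈ 2.499 AU/year

Final answer: 2.499 AU/year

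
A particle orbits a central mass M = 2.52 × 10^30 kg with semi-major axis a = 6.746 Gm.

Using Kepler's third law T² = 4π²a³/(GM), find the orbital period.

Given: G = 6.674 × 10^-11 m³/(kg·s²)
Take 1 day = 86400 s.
M = 2.52 × 10^30 kg
GM = G × M = 6.674 × 10^-11 × 2.52 × 10^30 = 1.68185 × 10^20 m³/s²
a = 6.746 Gm = 6.746 × 10^9 m
a³ = 3.07 × 10^29 m³
T = 2π √(a³/GM) = 2π √((3.07 × 10^29) / (1.68185 × 10^20)) = 2π × 42724.4 s
T = 268445 s ≈ 3.107 days

Final answer: 3.107 days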